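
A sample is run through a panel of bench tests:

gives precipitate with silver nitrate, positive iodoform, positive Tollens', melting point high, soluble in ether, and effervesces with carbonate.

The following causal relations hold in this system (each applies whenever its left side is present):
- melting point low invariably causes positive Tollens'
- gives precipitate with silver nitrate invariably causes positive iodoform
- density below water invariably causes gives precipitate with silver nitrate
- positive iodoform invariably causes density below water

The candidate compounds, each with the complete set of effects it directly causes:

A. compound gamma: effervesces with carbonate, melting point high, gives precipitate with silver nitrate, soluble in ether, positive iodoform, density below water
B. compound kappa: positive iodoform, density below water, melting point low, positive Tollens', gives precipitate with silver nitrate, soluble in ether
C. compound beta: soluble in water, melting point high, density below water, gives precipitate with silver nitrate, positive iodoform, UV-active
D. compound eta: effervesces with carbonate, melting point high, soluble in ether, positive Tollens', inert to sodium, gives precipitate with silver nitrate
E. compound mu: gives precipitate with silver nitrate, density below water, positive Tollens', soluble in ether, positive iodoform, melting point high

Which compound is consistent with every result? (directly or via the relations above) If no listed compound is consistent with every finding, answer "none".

Checking each candidate against the observations:
(A) compound gamma — gives precipitate with silver nitrate yes; positive iodoform yes; positive Tollens' NO; melting point high yes; soluble in ether yes; effervesces with carbonate yes
(B) compound kappa — gives precipitate with silver nitrate yes; positive iodoform yes; positive Tollens' yes; melting point high NO; soluble in ether yes; effervesces with carbonate NO
(C) compound beta — gives precipitate with silver nitrate yes; positive iodoform yes; positive Tollens' NO; melting point high yes; soluble in ether NO; effervesces with carbonate NO
(D) compound eta — accounts for every observation (positive iodoform through gives precipitate with silver nitrate → positive iodoform)
(E) compound mu — does not account for effervesces with carbonate
Only (D) is consistent with every observation.

D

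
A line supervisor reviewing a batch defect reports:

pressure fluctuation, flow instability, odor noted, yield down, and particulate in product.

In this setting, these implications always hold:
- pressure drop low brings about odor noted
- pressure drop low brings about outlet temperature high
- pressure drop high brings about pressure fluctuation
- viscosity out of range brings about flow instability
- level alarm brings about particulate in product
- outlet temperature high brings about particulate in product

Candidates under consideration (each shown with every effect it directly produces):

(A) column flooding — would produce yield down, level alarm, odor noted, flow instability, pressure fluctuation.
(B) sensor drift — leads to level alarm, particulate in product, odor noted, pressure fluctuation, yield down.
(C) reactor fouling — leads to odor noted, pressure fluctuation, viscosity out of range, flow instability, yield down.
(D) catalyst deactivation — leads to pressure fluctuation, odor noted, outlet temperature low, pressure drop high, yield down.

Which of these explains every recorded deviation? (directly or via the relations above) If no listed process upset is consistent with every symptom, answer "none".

A

Per-candidate check:
(A) column flooding — accounts for every observation (particulate in product via level alarm → particulate in product)
(B) sensor drift — pressure fluctuation ✓; flow instability ✗; odor noted ✓; yield down ✓; particulate in product ✓
(C) reactor fouling — pressure fluctuation ✓; flow instability ✓; odor noted ✓; yield down ✓; particulate in product ✗
(D) catalyst deactivation — does not account for flow instability, particulate in product
Only (A) is consistent with every observation.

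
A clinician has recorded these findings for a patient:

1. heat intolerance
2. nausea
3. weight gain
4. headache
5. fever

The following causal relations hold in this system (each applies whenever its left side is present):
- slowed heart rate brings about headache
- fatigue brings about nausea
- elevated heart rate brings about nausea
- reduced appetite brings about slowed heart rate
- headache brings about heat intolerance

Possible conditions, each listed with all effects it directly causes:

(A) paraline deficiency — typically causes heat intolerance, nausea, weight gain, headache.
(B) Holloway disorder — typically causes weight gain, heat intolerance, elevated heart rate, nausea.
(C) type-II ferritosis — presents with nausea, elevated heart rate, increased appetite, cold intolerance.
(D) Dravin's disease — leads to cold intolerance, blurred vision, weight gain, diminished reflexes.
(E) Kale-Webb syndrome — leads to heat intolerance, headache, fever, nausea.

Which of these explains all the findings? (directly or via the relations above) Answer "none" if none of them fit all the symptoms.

Testing each hypothesis:
(A) paraline deficiency — heat intolerance +; nausea +; weight gain +; headache +; fever -
(B) Holloway disorder — does not account for headache, fever
(C) type-II ferritosis — heat intolerance -; nausea +; weight gain -; headache -; fever -
(D) Dravin's disease — heat intolerance -; nausea -; weight gain +; headache -; fever -
(E) Kale-Webb syndrome — heat intolerance +; nausea +; weight gain -; headache +; fever +
None of the listed candidates fits everything.

none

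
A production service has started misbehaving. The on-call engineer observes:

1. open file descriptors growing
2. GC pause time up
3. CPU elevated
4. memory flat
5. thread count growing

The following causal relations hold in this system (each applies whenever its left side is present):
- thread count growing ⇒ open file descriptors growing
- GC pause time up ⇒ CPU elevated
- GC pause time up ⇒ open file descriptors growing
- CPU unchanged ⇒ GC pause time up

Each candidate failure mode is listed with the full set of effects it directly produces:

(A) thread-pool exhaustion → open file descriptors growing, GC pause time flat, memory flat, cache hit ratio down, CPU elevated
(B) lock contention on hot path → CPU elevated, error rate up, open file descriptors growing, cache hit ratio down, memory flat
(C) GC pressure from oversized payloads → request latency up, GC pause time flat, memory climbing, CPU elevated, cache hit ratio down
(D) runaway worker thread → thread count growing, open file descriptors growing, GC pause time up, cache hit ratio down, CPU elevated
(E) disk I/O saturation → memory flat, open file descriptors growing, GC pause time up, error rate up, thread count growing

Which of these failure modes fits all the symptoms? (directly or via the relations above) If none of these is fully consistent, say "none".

Checking each candidate against the observations:
(A) thread-pool exhaustion — open file descriptors growing ✓; GC pause time up ✗; CPU elevated ✓; memory flat ✓; thread count growing ✗
(B) lock contention on hot path — does not account for GC pause time up, thread count growing
(C) GC pressure from oversized payloads — fails on open file descriptors growing, GC pause time up, memory flat, thread count growing (predicts GC pause time flat, not GC pause time up; predicts memory climbing, not memory flat)
(D) runaway worker thread — does not account for memory flat
(E) disk I/O saturation — open file descriptors growing ✓; GC pause time up ✓; CPU elevated ✓ (by GC pause time up → CPU elevated); memory flat ✓; thread count growing ✓
(E) is the only candidate with no mismatches.

E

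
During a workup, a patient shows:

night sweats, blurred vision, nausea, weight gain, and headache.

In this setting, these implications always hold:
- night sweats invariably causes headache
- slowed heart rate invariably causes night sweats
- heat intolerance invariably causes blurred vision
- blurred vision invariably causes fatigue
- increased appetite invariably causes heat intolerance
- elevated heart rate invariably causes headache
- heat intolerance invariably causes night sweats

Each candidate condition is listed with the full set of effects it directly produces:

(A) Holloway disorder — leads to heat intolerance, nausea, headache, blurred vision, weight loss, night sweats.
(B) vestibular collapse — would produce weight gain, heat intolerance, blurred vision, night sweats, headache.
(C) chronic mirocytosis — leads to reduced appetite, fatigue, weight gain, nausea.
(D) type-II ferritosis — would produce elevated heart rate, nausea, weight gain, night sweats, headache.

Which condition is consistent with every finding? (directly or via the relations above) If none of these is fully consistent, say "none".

none

Checking each candidate against the observations:
(A) Holloway disorder — night sweats yes; blurred vision yes; nausea yes; weight gain NO; headache yes
(B) vestibular collapse — night sweats yes; blurred vision yes; nausea NO; weight gain yes; headache yes
(C) chronic mirocytosis — does not account for night sweats, blurred vision, headache
(D) type-II ferritosis — night sweats yes; blurred vision NO; nausea yes; weight gain yes; headache yes
Every candidate fails on at least one observation.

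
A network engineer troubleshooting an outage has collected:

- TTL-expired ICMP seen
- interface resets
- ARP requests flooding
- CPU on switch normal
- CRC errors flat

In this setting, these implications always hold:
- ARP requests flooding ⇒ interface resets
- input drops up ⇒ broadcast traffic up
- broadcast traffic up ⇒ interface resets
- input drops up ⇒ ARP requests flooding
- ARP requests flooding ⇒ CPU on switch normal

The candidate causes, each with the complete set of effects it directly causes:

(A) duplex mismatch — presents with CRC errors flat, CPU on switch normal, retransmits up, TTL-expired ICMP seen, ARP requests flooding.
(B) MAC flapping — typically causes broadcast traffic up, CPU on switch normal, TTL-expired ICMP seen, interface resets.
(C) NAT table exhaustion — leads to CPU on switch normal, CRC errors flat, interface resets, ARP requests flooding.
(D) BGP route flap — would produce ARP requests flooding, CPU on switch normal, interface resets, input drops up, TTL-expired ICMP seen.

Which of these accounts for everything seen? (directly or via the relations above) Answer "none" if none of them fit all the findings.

Per-candidate check:
(A) duplex mismatch — TTL-expired ICMP seen yes; interface resets yes (by ARP requests flooding → interface resets); ARP requests flooding yes; CPU on switch normal yes; CRC errors flat yes
(B) MAC flapping — TTL-expired ICMP seen yes; interface resets yes; ARP requests flooding NO; CPU on switch normal yes; CRC errors flat NO
(C) NAT table exhaustion — TTL-expired ICMP seen NO; interface resets yes; ARP requests flooding yes; CPU on switch normal yes; CRC errors flat yes
(D) BGP route flap — does not account for CRC errors flat
Only (A) is consistent with every observation.

A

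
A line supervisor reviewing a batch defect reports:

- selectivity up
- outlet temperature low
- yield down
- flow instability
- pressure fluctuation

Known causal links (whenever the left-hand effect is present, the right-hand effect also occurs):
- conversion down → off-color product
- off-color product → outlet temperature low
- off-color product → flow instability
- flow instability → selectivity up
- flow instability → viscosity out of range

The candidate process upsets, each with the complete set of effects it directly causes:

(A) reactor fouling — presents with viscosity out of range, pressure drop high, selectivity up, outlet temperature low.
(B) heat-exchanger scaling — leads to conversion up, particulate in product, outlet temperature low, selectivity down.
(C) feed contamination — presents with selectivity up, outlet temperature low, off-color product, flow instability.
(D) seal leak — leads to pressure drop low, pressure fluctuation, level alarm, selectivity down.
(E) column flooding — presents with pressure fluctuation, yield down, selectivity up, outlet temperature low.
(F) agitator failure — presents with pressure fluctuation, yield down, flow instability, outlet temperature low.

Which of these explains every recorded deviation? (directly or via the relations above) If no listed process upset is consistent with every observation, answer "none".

Per-candidate check:
(A) reactor fouling — does not account for yield down, flow instability, pressure fluctuation
(B) heat-exchanger scaling — fails on selectivity up, yield down, flow instability, pressure fluctuation (predicts selectivity down, not selectivity up)
(C) feed contamination — does not account for yield down, pressure fluctuation
(D) seal leak — fails on selectivity up, outlet temperature low, yield down, flow instability (predicts selectivity down, not selectivity up)
(E) column flooding — does not account for flow instability
(F) agitator failure — accounts for every observation (selectivity up by flow instability → selectivity up)
(F) alone accounts for all the evidence.

F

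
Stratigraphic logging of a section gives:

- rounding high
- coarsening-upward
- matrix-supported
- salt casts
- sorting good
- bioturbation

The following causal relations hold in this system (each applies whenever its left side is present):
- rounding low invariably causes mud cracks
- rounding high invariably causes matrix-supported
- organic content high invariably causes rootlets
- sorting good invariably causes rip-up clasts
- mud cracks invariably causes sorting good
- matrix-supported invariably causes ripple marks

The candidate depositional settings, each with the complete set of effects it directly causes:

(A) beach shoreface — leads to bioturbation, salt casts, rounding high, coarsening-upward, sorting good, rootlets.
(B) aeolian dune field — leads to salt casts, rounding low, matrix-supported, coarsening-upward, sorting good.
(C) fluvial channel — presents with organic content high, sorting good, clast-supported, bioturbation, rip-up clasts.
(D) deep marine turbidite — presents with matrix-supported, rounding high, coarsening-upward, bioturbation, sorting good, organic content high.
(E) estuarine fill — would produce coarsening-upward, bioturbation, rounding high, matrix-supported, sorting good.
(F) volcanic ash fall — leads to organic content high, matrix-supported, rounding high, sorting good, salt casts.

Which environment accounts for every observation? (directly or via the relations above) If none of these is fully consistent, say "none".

A

Testing each hypothesis:
(A) beach shoreface — accounts for every observation (matrix-supported by rounding high → matrix-supported)
(B) aeolian dune field — rounding high -; coarsening-upward +; matrix-supported +; salt casts +; sorting good +; bioturbation -
(C) fluvial channel — rounding high -; coarsening-upward -; matrix-supported -; salt casts -; sorting good +; bioturbation +
(D) deep marine turbidite — rounding high +; coarsening-upward +; matrix-supported +; salt casts -; sorting good +; bioturbation +
(E) estuarine fill — does not account for salt casts
(F) volcanic ash fall — rounding high +; coarsening-upward -; matrix-supported +; salt casts +; sorting good +; bioturbation -
Only (A) is consistent with every observation.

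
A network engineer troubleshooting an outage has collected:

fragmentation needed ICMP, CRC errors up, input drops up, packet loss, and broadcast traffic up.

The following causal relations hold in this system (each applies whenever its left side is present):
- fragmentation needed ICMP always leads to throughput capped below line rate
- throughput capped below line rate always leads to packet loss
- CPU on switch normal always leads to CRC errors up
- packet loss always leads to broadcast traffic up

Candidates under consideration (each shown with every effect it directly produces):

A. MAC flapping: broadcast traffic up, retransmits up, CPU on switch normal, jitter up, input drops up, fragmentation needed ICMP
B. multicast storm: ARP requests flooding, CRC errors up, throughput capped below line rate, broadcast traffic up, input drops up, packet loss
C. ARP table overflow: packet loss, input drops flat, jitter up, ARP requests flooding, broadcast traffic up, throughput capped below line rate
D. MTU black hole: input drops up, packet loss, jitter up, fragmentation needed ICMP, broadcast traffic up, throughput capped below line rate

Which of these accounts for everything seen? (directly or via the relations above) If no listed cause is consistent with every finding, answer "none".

A

For each candidate, compare predicted effects to what was observed:
(A) MAC flapping — fragmentation needed ICMP yes; CRC errors up yes (through CPU on switch normal → CRC errors up); input drops up yes; packet loss yes (through fragmentation needed ICMP → throughput capped below line rate → packet loss); broadcast traffic up yes
(B) multicast storm — does not account for fragmentation needed ICMP
(C) ARP table overflow — fragmentation needed ICMP NO; CRC errors up NO; input drops up NO; packet loss yes; broadcast traffic up yes
(D) MTU black hole — fragmentation needed ICMP yes; CRC errors up NO; input drops up yes; packet loss yes; broadcast traffic up yes
(A) is the only candidate with no mismatches.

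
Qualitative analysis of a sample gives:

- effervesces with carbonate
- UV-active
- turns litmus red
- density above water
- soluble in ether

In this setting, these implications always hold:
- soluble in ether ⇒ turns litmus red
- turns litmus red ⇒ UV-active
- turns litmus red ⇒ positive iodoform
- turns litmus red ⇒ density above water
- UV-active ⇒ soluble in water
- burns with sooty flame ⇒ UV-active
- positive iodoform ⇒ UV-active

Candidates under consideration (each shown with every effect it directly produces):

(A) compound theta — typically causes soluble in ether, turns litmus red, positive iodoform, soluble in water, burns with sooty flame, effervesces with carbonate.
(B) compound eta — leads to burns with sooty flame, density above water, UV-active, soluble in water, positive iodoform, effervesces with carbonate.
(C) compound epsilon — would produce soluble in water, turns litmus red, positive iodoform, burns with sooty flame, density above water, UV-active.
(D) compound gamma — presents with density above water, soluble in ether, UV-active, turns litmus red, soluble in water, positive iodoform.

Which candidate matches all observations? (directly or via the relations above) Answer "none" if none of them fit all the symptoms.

Per-candidate check:
(A) compound theta — accounts for every observation (UV-active via turns litmus red → UV-active)
(B) compound eta — does not account for turns litmus red, soluble in ether
(C) compound epsilon — does not account for effervesces with carbonate, soluble in ether
(D) compound gamma — effervesces with carbonate NO; UV-active yes; turns litmus red yes; density above water yes; soluble in ether yes
(A) alone accounts for all the evidence.

A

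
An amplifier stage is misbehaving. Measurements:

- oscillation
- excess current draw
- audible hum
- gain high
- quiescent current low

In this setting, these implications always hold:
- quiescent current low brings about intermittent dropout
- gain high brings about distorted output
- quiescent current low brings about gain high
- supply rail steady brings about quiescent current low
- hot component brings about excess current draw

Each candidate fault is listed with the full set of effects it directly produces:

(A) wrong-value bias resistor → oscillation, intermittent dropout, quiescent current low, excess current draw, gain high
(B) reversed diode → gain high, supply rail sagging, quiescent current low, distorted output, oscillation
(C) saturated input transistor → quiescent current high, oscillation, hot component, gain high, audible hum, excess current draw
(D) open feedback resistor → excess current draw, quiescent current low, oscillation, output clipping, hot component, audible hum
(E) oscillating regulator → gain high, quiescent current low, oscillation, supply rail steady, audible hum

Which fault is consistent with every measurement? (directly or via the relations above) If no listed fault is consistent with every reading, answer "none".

D

Testing each hypothesis:
(A) wrong-value bias resistor — oscillation yes; excess current draw yes; audible hum NO; gain high yes; quiescent current low yes
(B) reversed diode — does not account for excess current draw, audible hum
(C) saturated input transistor — fails on quiescent current low (predicts quiescent current high, not quiescent current low)
(D) open feedback resistor — accounts for every observation (gain high via quiescent current low → gain high)
(E) oscillating regulator — does not account for excess current draw
(D) alone accounts for all the evidence.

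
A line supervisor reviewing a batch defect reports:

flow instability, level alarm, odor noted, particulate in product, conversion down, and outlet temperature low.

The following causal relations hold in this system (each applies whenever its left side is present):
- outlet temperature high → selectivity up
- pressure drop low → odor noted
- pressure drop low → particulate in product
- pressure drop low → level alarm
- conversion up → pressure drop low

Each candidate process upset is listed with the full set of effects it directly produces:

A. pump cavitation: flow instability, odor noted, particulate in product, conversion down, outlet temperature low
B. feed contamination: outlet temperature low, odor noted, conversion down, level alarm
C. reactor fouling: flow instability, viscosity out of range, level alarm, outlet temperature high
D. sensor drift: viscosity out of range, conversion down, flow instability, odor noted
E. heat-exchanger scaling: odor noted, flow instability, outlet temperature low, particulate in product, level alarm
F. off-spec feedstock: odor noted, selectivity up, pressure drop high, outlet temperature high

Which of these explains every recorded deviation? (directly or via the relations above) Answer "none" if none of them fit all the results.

Checking each candidate against the observations:
(A) pump cavitation — does not account for level alarm
(B) feed contamination — flow instability -; level alarm +; odor noted +; particulate in product -; conversion down +; outlet temperature low +
(C) reactor fouling — flow instability +; level alarm +; odor noted -; particulate in product -; conversion down -; outlet temperature low -
(D) sensor drift — flow instability +; level alarm -; odor noted +; particulate in product -; conversion down +; outlet temperature low -
(E) heat-exchanger scaling — does not account for conversion down
(F) off-spec feedstock — flow instability -; level alarm -; odor noted +; particulate in product -; conversion down -; outlet temperature low -
No candidate is consistent with all observations.

none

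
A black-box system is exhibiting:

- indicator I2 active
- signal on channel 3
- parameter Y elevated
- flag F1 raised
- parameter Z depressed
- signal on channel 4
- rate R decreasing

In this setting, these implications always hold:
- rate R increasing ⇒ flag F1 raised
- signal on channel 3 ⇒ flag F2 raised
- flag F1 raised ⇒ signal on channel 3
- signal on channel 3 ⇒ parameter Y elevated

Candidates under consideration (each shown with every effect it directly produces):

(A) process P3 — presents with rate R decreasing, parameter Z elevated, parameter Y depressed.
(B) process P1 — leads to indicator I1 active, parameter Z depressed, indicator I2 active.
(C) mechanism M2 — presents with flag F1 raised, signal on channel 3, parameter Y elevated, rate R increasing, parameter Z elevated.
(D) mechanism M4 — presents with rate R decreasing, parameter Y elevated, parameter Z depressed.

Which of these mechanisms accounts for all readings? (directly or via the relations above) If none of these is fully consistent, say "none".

none

Checking each candidate against the observations:
(A) process P3 — fails on indicator I2 active, signal on channel 3, parameter Y elevated, flag F1 raised, parameter Z depressed, signal on channel 4 (predicts parameter Y depressed, not parameter Y elevated; predicts parameter Z elevated, not parameter Z depressed)
(B) process P1 — indicator I2 active match; signal on channel 3 miss; parameter Y elevated miss; flag F1 raised miss; parameter Z depressed match; signal on channel 4 miss; rate R decreasing miss
(C) mechanism M2 — fails on indicator I2 active, parameter Z depressed, signal on channel 4, rate R decreasing (predicts parameter Z elevated, not parameter Z depressed; predicts rate R increasing, not rate R decreasing)
(D) mechanism M4 — indicator I2 active miss; signal on channel 3 miss; parameter Y elevated match; flag F1 raised miss; parameter Z depressed match; signal on channel 4 miss; rate R decreasing match
Every candidate fails on at least one observation.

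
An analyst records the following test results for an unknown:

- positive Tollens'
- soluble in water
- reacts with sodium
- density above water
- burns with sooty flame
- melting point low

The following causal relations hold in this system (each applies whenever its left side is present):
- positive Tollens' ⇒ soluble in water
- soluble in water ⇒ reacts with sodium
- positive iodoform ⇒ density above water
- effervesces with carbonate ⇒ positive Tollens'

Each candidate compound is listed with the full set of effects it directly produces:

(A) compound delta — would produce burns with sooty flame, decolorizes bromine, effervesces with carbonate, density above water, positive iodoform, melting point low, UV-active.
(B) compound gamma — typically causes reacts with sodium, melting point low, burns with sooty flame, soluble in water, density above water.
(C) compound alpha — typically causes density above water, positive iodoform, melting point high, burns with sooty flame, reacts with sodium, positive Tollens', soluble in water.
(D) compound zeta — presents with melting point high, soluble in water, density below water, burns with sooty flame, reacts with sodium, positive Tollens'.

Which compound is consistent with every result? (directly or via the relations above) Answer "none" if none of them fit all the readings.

A

Per-candidate check:
(A) compound delta — positive Tollens' ✓ (via effervesces with carbonate → positive Tollens'); soluble in water ✓ (via effervesces with carbonate → positive Tollens' → soluble in water); reacts with sodium ✓ (via effervesces with carbonate → positive Tollens' → soluble in water → reacts with sodium); density above water ✓; burns with sooty flame ✓; melting point low ✓
(B) compound gamma — does not account for positive Tollens'
(C) compound alpha — fails on melting point low (predicts melting point high, not melting point low)
(D) compound zeta — positive Tollens' ✓; soluble in water ✓; reacts with sodium ✓; density above water ✗; burns with sooty flame ✓; melting point low ✗
(A) alone accounts for all the evidence.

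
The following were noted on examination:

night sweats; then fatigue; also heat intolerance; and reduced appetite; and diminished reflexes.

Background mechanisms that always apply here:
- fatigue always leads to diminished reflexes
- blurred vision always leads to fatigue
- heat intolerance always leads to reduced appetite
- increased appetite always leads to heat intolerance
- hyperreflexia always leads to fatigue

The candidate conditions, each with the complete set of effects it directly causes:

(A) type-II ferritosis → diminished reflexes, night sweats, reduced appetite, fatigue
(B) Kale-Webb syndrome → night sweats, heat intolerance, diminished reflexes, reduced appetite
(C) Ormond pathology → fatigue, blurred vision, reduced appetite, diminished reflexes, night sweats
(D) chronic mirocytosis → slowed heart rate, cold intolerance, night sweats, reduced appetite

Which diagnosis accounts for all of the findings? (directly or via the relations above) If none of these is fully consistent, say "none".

none

Testing each hypothesis:
(A) type-II ferritosis — does not account for heat intolerance
(B) Kale-Webb syndrome — does not account for fatigue
(C) Ormond pathology — night sweats ✓; fatigue ✓; heat intolerance ✗; reduced appetite ✓; diminished reflexes ✓
(D) chronic mirocytosis — fails on fatigue, heat intolerance, diminished reflexes (predicts cold intolerance, not heat intolerance)
None of the listed candidates fits everything.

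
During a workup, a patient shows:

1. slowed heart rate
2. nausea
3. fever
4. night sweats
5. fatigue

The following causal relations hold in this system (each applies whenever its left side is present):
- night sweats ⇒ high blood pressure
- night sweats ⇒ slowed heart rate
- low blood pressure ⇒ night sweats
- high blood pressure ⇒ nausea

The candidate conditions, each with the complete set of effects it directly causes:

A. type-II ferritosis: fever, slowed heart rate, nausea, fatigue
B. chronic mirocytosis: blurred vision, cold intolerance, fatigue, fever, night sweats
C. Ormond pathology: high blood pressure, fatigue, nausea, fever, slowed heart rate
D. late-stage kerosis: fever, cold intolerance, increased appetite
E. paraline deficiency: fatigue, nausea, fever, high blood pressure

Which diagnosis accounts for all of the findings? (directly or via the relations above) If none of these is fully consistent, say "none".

B

Testing each hypothesis:
(A) type-II ferritosis — slowed heart rate +; nausea +; fever +; night sweats -; fatigue +
(B) chronic mirocytosis — slowed heart rate + (via night sweats → slowed heart rate); nausea + (via night sweats → high blood pressure → nausea); fever +; night sweats +; fatigue +
(C) Ormond pathology — slowed heart rate +; nausea +; fever +; night sweats -; fatigue +
(D) late-stage kerosis — slowed heart rate -; nausea -; fever +; night sweats -; fatigue -
(E) paraline deficiency — slowed heart rate -; nausea +; fever +; night sweats -; fatigue +
Only (B) is consistent with every observation.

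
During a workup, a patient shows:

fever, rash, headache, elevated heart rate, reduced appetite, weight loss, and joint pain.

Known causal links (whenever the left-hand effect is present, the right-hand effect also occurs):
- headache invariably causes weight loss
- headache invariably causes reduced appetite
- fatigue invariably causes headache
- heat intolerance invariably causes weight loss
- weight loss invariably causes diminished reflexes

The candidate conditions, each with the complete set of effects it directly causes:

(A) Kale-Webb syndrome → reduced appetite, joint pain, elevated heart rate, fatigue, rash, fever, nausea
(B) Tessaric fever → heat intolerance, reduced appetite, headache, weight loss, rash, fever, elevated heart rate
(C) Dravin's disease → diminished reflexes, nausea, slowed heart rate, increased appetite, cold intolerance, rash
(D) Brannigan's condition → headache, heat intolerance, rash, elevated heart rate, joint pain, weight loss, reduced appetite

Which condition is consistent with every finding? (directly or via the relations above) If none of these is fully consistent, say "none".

A

Checking each candidate against the observations:
(A) Kale-Webb syndrome — fever +; rash +; headache + (by fatigue → headache); elevated heart rate +; reduced appetite +; weight loss + (by fatigue → headache → weight loss); joint pain +
(B) Tessaric fever — fever +; rash +; headache +; elevated heart rate +; reduced appetite +; weight loss +; joint pain -
(C) Dravin's disease — fever -; rash +; headache -; elevated heart rate -; reduced appetite -; weight loss -; joint pain -
(D) Brannigan's condition — fever -; rash +; headache +; elevated heart rate +; reduced appetite +; weight loss +; joint pain +
(A) alone accounts for all the evidence.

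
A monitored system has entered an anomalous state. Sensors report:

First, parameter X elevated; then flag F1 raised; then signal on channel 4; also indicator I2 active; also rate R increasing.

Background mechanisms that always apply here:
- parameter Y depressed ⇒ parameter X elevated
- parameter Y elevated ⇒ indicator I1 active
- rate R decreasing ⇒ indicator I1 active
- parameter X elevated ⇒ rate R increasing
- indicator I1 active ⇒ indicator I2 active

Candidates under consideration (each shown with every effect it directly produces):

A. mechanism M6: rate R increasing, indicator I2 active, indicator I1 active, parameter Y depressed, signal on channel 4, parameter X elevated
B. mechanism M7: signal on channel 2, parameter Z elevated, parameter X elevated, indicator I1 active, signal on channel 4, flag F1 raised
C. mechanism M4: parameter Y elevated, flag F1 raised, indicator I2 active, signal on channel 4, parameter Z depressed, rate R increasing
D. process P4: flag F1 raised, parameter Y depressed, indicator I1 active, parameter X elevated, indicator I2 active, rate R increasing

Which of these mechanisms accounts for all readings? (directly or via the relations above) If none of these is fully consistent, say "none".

B

Per-candidate check:
(A) mechanism M6 — does not account for flag F1 raised
(B) mechanism M7 — parameter X elevated +; flag F1 raised +; signal on channel 4 +; indicator I2 active + (by indicator I1 active → indicator I2 active); rate R increasing + (by parameter X elevated → rate R increasing)
(C) mechanism M4 — does not account for parameter X elevated
(D) process P4 — does not account for signal on channel 4
Only (B) is consistent with every observation.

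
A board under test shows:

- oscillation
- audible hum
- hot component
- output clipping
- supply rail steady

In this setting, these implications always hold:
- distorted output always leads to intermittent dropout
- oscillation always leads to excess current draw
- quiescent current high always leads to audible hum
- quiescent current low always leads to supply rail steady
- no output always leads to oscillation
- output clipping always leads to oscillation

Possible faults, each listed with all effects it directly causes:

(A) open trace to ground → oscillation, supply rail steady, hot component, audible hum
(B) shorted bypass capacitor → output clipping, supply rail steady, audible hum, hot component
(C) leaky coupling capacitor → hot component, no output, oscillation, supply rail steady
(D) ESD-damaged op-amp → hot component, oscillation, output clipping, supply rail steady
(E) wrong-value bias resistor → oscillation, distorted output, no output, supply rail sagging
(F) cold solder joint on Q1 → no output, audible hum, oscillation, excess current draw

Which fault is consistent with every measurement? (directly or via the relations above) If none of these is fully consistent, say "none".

Testing each hypothesis:
(A) open trace to ground — oscillation +; audible hum +; hot component +; output clipping -; supply rail steady +
(B) shorted bypass capacitor — accounts for every observation (oscillation by output clipping → oscillation)
(C) leaky coupling capacitor — does not account for audible hum, output clipping
(D) ESD-damaged op-amp — does not account for audible hum
(E) wrong-value bias resistor — fails on audible hum, hot component, output clipping, supply rail steady (predicts supply rail sagging, not supply rail steady)
(F) cold solder joint on Q1 — does not account for hot component, output clipping, supply rail steady
(B) alone accounts for all the evidence.

B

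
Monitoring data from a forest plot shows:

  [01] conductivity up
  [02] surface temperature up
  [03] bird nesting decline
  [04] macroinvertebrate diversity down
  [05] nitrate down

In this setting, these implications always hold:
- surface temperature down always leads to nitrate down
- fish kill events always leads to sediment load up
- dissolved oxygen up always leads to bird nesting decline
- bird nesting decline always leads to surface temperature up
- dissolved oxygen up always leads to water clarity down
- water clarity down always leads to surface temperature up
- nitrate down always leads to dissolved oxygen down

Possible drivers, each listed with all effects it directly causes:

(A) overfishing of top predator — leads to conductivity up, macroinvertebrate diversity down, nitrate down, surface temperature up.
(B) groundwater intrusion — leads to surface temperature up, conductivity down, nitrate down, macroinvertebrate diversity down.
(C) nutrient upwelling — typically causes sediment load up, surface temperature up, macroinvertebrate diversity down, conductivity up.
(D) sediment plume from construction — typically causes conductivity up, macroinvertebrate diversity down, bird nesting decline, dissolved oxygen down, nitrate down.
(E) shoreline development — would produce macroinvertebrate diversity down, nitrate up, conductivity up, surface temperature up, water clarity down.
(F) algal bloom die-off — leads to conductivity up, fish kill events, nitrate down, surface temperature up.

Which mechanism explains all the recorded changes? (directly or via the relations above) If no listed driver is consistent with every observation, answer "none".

D

For each candidate, compare predicted effects to what was observed:
(A) overfishing of top predator — conductivity up ✓; surface temperature up ✓; bird nesting decline ✗; macroinvertebrate diversity down ✓; nitrate down ✓
(B) groundwater intrusion — fails on conductivity up, bird nesting decline (predicts conductivity down, not conductivity up)
(C) nutrient upwelling — conductivity up ✓; surface temperature up ✓; bird nesting decline ✗; macroinvertebrate diversity down ✓; nitrate down ✗
(D) sediment plume from construction — conductivity up ✓; surface temperature up ✓ (via bird nesting decline → surface temperature up); bird nesting decline ✓; macroinvertebrate diversity down ✓; nitrate down ✓
(E) shoreline development — conductivity up ✓; surface temperature up ✓; bird nesting decline ✗; macroinvertebrate diversity down ✓; nitrate down ✗
(F) algal bloom die-off — does not account for bird nesting decline, macroinvertebrate diversity down
(D) is the only candidate with no mismatches.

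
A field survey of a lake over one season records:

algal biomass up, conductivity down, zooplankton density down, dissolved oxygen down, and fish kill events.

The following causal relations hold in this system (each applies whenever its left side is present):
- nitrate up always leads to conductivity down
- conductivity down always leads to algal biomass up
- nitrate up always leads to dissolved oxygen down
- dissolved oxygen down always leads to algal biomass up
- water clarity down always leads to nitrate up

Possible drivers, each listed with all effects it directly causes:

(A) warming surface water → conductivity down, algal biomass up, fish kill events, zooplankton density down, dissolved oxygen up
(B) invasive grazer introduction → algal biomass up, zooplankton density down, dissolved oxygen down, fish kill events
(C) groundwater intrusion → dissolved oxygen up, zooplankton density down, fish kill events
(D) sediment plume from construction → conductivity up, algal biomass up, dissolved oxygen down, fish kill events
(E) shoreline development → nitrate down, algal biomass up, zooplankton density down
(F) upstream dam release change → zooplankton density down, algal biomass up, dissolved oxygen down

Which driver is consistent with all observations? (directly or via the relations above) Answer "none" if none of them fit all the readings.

For each candidate, compare predicted effects to what was observed:
(A) warming surface water — algal biomass up match; conductivity down match; zooplankton density down match; dissolved oxygen down miss; fish kill events match
(B) invasive grazer introduction — algal biomass up match; conductivity down miss; zooplankton density down match; dissolved oxygen down match; fish kill events match
(C) groundwater intrusion — algal biomass up miss; conductivity down miss; zooplankton density down match; dissolved oxygen down miss; fish kill events match
(D) sediment plume from construction — fails on conductivity down, zooplankton density down (predicts conductivity up, not conductivity down)
(E) shoreline development — does not account for conductivity down, dissolved oxygen down, fish kill events
(F) upstream dam release change — does not account for conductivity down, fish kill events
None of the listed candidates fits everything.

none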